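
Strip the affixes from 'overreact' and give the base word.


Remove prefix 'over' from 'overreact' to get root 'react'.

react


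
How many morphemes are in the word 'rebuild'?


Decomposition: re- (prefix) + build (root) = 2 morpheme(s)

2 morphemes


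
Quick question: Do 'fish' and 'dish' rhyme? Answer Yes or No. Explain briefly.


Rime (stressed vowel + following sounds) of 'fish': -ish = /ɪʃ/
Rime of 'dish': -ish = /ɪʃ/
/ɪʃ/ and /ɪʃ/ are the same ending sound, so the words rhyme.

Yes


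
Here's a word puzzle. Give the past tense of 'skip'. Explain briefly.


Apply rule: Double final consonant and add -ed. 'skip' becomes 'skipped'.

skipped


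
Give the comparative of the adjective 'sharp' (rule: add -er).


Apply comparative formation (add -er): 'sharp' -> 'sharper'.

sharper


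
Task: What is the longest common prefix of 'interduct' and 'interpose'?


Compare from the start: 5 characters match: 'inter'. Mismatch at position 6: 'd' vs 'p'.

inter


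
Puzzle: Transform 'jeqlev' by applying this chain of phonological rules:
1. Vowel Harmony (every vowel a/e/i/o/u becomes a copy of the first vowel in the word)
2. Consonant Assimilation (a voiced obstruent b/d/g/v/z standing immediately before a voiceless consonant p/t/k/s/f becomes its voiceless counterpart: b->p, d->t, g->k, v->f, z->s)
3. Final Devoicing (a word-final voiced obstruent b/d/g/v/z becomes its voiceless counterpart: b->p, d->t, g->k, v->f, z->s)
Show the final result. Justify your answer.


Starting form: 'jeqlev'
Rule 1: Vowel Harmony: all vowels already match. No change.
Rule 2: Consonant Assimilation: no voiced obstruent (b/d/g/v/z) stands immediately before a voiceless consonant (p/t/k/s/f). No change.
Rule 3: Final Devoicing: word-final voiced obstruent 'v' becomes voiceless 'f'. 'jeqlev' -> 'jeqlef'
Final form: 'jeqlef'

jeqlef


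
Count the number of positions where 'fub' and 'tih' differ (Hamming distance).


Alignment:
Position 1: 'f' vs 't' = DIFFER
Position 2: 'u' vs 'i' = DIFFER
Position 3: 'b' vs 'h' = DIFFER
Total differences: 3

3


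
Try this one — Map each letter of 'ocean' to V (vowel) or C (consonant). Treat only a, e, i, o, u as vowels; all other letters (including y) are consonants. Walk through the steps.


Letter mapping: o = V, c = C, e = V, a = V, n = C.

VCVVC


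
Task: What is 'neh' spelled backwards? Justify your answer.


Reverse 'neh' character by character: 'hen'.

hen


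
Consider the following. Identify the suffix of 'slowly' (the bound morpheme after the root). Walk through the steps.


The word 'slowly' = 'slow' (root) + '-ly' (suffix). The suffix is '-ly'.

ly


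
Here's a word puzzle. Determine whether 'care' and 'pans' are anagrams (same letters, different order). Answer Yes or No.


Sorted letters of 'care': 'acer'
Sorted letters of 'pans': 'anps'
They do not match.

No


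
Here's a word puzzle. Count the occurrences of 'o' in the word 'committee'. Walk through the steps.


Letter 'o' in 'committee': found at position(s) 2 = 1 occurrence(s).

1


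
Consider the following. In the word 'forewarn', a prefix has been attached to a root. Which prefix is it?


The word 'forewarn' = 'fore' (prefix) + 'warn' (root). The prefix is 'fore'.

fore


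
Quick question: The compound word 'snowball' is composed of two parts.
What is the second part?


Split 'snowball' into 'snow' + 'ball'. The second part is 'ball'.

ball


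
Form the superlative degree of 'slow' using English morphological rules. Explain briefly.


Apply superlative formation (add -est): 'slow' -> 'slowest'.

slowest


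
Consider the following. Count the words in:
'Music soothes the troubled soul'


Split into words: Music | soothes | the | troubled | soul = 5 words.

5


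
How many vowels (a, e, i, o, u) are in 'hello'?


Vowels in 'hello': e, o = 2 vowels.

2


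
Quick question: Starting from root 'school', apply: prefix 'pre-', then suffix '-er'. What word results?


Step 1: Add prefix 'pre-' to 'school' = 'preschool'
Step 2: Add suffix '-er' to 'preschool' = 'preschooler'

preschooler


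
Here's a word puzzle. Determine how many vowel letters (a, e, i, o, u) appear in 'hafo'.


Vowels in 'hafo': a, o = 2 vowels.

2


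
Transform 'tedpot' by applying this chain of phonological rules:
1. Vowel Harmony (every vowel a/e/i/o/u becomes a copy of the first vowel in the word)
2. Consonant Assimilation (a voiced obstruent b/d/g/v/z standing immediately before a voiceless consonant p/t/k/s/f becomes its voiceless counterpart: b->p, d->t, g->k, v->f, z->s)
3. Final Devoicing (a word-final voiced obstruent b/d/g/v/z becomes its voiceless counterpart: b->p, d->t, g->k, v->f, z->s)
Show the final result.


Starting form: 'tedpot'
Rule 1: Vowel Harmony: all vowels become 'e' (matching first vowel). 'tedpot' -> 'tedpet'
Rule 2: Consonant Assimilation: voiced obstruent before voiceless consonant becomes voiceless ('dp' -> 'tp'). 'tedpet' -> 'tetpet'
Rule 3: Final Devoicing: final consonant 't' is not one of the voiced obstruents b/d/g/v/z. No change.
Final form: 'tetpet'

tetpet


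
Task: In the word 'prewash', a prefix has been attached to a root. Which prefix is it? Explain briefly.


The word 'prewash' = 'pre' (prefix) + 'wash' (root). The prefix is 'pre'.

pre


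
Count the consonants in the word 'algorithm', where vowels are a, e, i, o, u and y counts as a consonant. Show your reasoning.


Consonants in 'algorithm': l, g, r, t, h, m = 6 consonants.

6


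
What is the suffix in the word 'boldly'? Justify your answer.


The word 'boldly' = 'bold' (root) + '-ly' (suffix). The suffix is '-ly'.

ly


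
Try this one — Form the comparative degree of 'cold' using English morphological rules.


Apply comparative formation (add -er): 'cold' -> 'colder'.

colder


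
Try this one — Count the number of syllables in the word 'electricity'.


Break 'electricity' into syllables: e-lec-tric-i-ty -> e | lec | tric | i | ty = 5 syllables

5 syllables


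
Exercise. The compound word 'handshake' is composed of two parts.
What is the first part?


Split 'handshake' into 'hand' + 'shake'. The first part is 'hand'.

hand


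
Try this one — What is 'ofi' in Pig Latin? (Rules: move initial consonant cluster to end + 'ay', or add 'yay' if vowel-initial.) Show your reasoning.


'ofi' starts with a vowel, so add 'yay': 'ofiyay'.

ofiyay


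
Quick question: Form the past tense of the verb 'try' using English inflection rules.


Apply rule: Change -y to -ied. 'try' becomes 'tried'.

tried


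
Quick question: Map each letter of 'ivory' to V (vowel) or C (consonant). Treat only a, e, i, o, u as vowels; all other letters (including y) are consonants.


Letter mapping: i = V, v = C, o = V, r = C, y = C.

VCVCC


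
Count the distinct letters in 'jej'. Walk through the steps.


Unique letters in 'jej': {e, j} = 2 distinct letters.

2


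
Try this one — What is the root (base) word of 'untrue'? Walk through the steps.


Remove prefix 'un' from 'untrue' to get root 'true'.

true


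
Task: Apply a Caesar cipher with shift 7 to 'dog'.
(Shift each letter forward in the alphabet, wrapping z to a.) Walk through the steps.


Shift each letter by 7: d -> k, o -> v, g -> n. Result: 'kvn'.

kvn


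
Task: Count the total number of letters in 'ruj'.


Spell out 'ruj' and number each letter: r(1), u(2), j(3). Total: 3 letters.

3


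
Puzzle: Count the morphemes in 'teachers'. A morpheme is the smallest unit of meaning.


Decomposition: teach (root) + -er (suffix) + -s (plural) = 3 morpheme(s)

3 morphemes


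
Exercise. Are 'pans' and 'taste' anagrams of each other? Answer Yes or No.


Sorted letters of 'pans': 'anps'
Sorted letters of 'taste': 'aestt'
They do not match.

No


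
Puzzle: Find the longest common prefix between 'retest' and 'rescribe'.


Compare from the start: 2 characters match: 're'. Mismatch at position 3: 't' vs 's'.

re


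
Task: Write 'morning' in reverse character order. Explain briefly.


Reverse 'morning' character by character: 'gninrom'.

gninrom


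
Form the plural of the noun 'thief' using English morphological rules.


Apply rule: Change -f to -ves. 'thief' becomes 'thieves'.

thieves


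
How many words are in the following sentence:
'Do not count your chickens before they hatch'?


Split into words: Do | not | count | your | chickens | before | they | hatch = 8 words.

8


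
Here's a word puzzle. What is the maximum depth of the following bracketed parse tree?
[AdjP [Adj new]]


Count bracket nesting levels:
'[' at pos 0: depth = 1
'[' at pos 6: depth = 2
Maximum depth reached: 2

2


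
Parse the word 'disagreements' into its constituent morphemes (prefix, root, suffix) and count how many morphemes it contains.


Step 1: Identify prefix: 'dis' (meaning: not/apart)
Step 2: Identify root: 'agree'
Step 3: Identify suffix(es): 'ment, s'
Decomposition: dis- (prefix: not/apart) + agree (root) + -ment (suffix: action/result) + -s (plural)
Total morphemes: 4

4 morphemes (dis- (prefix: not/apart) + agree (root) + -ment (suffix: action/result) + -s (plural))


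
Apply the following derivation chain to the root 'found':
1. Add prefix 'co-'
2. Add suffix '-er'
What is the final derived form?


Step 1: Add prefix 'co-' to 'found' = 'cofound'
Step 2: Add suffix '-er' to 'cofound' = 'cofounder'

cofounder


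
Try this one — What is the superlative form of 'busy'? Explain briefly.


Apply superlative formation (consonant + y: change y to i, add -est): 'busy' -> 'busiest'.

busiest


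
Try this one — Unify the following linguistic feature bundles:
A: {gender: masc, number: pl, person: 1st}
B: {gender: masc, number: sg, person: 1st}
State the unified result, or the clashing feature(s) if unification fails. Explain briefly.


Compare features:
gender: A=masc vs B=masc -> unified: masc
number: A=pl vs B=sg -> CLASH
person: A=1st vs B=1st -> unified: 1st
Clash detected on feature 'number' (pl vs sg); unification fails.

CLASH on 'number' (pl vs sg)


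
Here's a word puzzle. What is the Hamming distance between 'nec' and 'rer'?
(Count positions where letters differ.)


Alignment:
Position 1: 'n' vs 'r' = DIFFER
Position 2: 'e' vs 'e' = match
Position 3: 'c' vs 'r' = DIFFER
Total differences: 2

2


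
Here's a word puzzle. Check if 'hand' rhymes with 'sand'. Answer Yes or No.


Rime (stressed vowel + following sounds) of 'hand': -and = /ænd/
Rime of 'sand': -and = /ænd/
/ænd/ and /ænd/ are the same ending sound, so the words rhyme.

Yes


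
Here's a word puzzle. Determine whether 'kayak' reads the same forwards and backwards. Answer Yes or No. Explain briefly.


Forward: 'kayak'
Reversed: 'kayak'
They are identical.

Yes


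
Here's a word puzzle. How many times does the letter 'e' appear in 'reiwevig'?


Letter 'e' in 'reiwevig': found at position(s) 2, 5 = 2 occurrence(s).

2


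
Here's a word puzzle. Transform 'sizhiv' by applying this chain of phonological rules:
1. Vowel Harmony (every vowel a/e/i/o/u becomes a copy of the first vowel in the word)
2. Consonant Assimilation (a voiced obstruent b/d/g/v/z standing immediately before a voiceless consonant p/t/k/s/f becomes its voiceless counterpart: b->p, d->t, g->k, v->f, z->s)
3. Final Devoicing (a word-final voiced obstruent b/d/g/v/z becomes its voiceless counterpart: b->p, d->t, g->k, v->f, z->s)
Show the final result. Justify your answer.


Starting form: 'sizhiv'
Rule 1: Vowel Harmony: all vowels already match. No change.
Rule 2: Consonant Assimilation: no voiced obstruent (b/d/g/v/z) stands immediately before a voiceless consonant (p/t/k/s/f). No change.
Rule 3: Final Devoicing: word-final voiced obstruent 'v' becomes voiceless 'f'. 'sizhiv' -> 'sizhif'
Final form: 'sizhif'

sizhif


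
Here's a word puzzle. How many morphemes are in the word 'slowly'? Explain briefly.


Decomposition: slow (root) + -ly (suffix) = 2 morpheme(s)

2 morphemes


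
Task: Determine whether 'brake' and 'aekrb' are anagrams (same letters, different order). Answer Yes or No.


Sorted letters of 'brake': 'abekr'
Sorted letters of 'aekrb': 'abekr'
They match.

Yes


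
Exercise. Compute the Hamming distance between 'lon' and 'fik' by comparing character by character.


Alignment:
Position 1: 'l' vs 'f' = DIFFER
Position 2: 'o' vs 'i' = DIFFER
Position 3: 'n' vs 'k' = DIFFER
Total differences: 3

3


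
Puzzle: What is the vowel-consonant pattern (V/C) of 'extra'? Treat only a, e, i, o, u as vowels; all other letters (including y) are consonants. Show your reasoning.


Letter mapping: e = V, x = C, t = C, r = C, a = V.

VCCCV


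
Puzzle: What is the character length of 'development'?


Spell out 'development' and number each letter: d(1), e(2), v(3), e(4), l(5), o(6), p(7), m(8), e(9), n(10), t(11). Total: 11 letters.

11


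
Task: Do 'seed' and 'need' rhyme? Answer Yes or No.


Rime (stressed vowel + following sounds) of 'seed': -eed = /iːd/
Rime of 'need': -eed = /iːd/
/iːd/ and /iːd/ are the same ending sound, so the words rhyme.

Yes


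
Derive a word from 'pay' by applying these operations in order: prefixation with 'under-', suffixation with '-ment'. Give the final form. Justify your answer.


Step 1: Add prefix 'under-' to 'pay' = 'underpay'
Step 2: Add suffix '-ment' to 'underpay' = 'underpayment'

underpayment


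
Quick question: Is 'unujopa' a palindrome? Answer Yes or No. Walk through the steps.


Forward: 'unujopa'
Reversed: 'apojunu'
They differ.

No


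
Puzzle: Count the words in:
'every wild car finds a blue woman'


Split into words: every | wild | car | finds | a | blue | woman = 7 words.

7


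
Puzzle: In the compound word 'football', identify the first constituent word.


Split 'football' into 'foot' + 'ball'. The first part is 'foot'.

foot


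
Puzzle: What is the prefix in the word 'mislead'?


The word 'mislead' = 'mis' (prefix) + 'lead' (root). The prefix is 'mis'.

mis


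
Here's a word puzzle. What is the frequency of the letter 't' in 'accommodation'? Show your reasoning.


Letter 't' in 'accommodation': found at position(s) 10 = 1 occurrence(s).

1


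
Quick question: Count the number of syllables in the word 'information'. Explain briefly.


Break 'information' into syllables: in-for-ma-tion -> in | for | ma | tion = 4 syllables

4 syllables


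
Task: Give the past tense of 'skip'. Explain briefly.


Apply rule: Double final consonant and add -ed. 'skip' becomes 'skipped'.

skipped


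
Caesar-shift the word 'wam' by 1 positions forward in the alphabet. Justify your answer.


Shift each letter by 1: w -> x, a -> b, m -> n. Result: 'xbn'.

xbn


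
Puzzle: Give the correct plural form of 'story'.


Apply rule: Change -y to -ies (consonant + y). 'story' becomes 'stories'.

stories


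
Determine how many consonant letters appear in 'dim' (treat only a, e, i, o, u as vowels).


Consonants in 'dim': d, m = 2 consonants.

2


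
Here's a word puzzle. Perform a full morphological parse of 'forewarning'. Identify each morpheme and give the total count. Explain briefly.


Step 1: Identify prefix: 'fore' (meaning: before/front)
Step 2: Identify root: 'warn'
Step 3: Identify suffix(es): 'ing'
Decomposition: fore- (prefix: before/front) + warn (root) + -ing (suffix: ongoing action)
Total morphemes: 3

3 morphemes (fore- (prefix: before/front) + warn (root) + -ing (suffix: ongoing action))


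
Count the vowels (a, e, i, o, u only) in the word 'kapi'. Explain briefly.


Vowels in 'kapi': a, i = 2 vowels.

2


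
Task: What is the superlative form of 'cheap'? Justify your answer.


Apply superlative formation (add -est): 'cheap' -> 'cheapest'.

cheapest


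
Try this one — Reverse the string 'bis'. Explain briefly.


Reverse 'bis' character by character: 'sib'.

sib


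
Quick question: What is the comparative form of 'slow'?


Apply comparative formation (add -er): 'slow' -> 'slower'.

slower


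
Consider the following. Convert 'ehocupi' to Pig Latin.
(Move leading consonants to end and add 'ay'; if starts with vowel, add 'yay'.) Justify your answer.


'ehocupi' starts with a vowel, so add 'yay': 'ehocupiyay'.

ehocupiyay


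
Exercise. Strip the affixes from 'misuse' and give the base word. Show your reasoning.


Remove prefix 'mis' from 'misuse' to get root 'use'.

use


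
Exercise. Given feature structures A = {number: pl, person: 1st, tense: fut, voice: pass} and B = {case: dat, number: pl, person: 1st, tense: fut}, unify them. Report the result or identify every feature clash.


Compare features:
case: A=_ vs B=dat -> unified: dat
number: A=pl vs B=pl -> unified: pl
person: A=1st vs B=1st -> unified: 1st
tense: A=fut vs B=fut -> unified: fut
voice: A=pass vs B=_ -> unified: pass
No clashes found.

Unified: {case: dat, number: pl, person: 1st, tense: fut, voice: pass}


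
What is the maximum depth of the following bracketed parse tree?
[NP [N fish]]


Count bracket nesting levels:
'[' at pos 0: depth = 1
'[' at pos 4: depth = 2
Maximum depth reached: 2

2


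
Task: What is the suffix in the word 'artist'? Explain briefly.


The word 'artist' = 'art' (root) + '-ist' (suffix). The suffix is '-ist'.

ist


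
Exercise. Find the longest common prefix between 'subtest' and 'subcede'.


Compare from the start: 3 characters match: 'sub'. Mismatch at position 4: 't' vs 'c'.

sub


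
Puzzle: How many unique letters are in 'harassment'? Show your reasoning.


Unique letters in 'harassment': {a, e, h, m, n, r, s, t} = 8 distinct letters.

8


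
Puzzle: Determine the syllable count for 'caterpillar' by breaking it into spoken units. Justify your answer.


Break 'caterpillar' into syllables: cat-er-pil-lar -> cat | er | pil | lar = 4 syllables

4 syllables


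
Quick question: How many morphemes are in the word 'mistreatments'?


Decomposition: mis- (prefix) + treat (root) + -ment (suffix) + -s (plural) = 4 morpheme(s)

4 morphemes


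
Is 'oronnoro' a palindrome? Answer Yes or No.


Forward: 'oronnoro'
Reversed: 'oronnoro'
They are identical.

Yes


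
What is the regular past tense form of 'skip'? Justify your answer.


Apply rule: Double final consonant and add -ed. 'skip' becomes 'skipped'.

skipped


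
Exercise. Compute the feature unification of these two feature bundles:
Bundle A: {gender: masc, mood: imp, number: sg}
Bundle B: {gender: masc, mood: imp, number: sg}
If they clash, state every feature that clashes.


Compare features:
gender: A=masc vs B=masc -> unified: masc
mood: A=imp vs B=imp -> unified: imp
number: A=sg vs B=sg -> unified: sg
No clashes found.

Unified: {gender: masc, mood: imp, number: sg}


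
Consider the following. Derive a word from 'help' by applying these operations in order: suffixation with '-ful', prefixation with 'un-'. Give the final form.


Step 1: Add suffix '-ful' to 'help' = 'helpful'
Step 2: Add prefix 'un-' to 'helpful' = 'unhelpful'

unhelpful


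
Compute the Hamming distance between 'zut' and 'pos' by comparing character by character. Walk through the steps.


Alignment:
Position 1: 'z' vs 'p' = DIFFER
Position 2: 'u' vs 'o' = DIFFER
Position 3: 't' vs 's' = DIFFER
Total differences: 3

3


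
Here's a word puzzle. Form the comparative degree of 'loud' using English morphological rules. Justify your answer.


Apply comparative formation (add -er): 'loud' -> 'louder'.

louder


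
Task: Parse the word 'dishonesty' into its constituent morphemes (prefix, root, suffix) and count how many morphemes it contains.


Step 1: Identify prefix: 'dis' (meaning: not/apart)
Step 2: Identify root: 'honest'
Step 3: Identify suffix(es): 'y'
Decomposition: dis- (prefix: not/apart) + honest (root) + -y (suffix: quality)
Total morphemes: 3

3 morphemes (dis- (prefix: not/apart) + honest (root) + -y (suffix: quality))


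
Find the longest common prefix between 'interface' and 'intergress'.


Compare from the start: 5 characters match: 'inter'. Mismatch at position 6: 'f' vs 'g'.

inter


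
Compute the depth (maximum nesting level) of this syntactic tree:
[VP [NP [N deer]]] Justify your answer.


Count bracket nesting levels:
'[' at pos 0: depth = 1
'[' at pos 4: depth = 2
'[' at pos 8: depth = 3
Maximum depth reached: 3

3


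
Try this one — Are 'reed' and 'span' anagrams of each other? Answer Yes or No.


Sorted letters of 'reed': 'deer'
Sorted letters of 'span': 'anps'
They do not match.

No


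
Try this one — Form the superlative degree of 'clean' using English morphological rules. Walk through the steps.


Apply superlative formation (add -est): 'clean' -> 'cleanest'.

cleanest


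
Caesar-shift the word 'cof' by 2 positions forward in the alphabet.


Shift each letter by 2: c -> e, o -> q, f -> h. Result: 'eqh'.

eqh


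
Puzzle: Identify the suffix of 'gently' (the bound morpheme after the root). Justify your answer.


The word 'gently' = 'gentle' (root) + '-ly' (suffix). The suffix is '-ly'.

ly


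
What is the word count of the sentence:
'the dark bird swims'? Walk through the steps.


Split into words: the | dark | bird | swims = 4 words.

4


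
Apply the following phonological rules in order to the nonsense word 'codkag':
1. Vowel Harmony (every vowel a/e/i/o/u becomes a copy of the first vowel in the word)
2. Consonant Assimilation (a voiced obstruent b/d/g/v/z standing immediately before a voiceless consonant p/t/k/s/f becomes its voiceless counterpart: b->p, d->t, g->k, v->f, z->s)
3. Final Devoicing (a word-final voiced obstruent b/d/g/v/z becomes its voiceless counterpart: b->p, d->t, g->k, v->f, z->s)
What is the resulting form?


Starting form: 'codkag'
Rule 1: Vowel Harmony: all vowels become 'o' (matching first vowel). 'codkag' -> 'codkog'
Rule 2: Consonant Assimilation: voiced obstruent before voiceless consonant becomes voiceless ('dk' -> 'tk'). 'codkog' -> 'cotkog'
Rule 3: Final Devoicing: word-final voiced obstruent 'g' becomes voiceless 'k'. 'cotkog' -> 'cotkok'
Final form: 'cotkok'

cotkok


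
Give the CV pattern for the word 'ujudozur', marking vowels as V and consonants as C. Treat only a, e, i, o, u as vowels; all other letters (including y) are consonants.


Letter mapping: u = V, j = C, u = V, d = C, o = V, z = C, u = V, r = C.

VCVCVCVC


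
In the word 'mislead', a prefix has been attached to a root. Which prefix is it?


The word 'mislead' = 'mis' (prefix) + 'lead' (root). The prefix is 'mis'.

mis


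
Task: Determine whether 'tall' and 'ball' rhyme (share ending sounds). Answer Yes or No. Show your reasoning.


Rime (stressed vowel + following sounds) of 'tall': -all = /ɔːl/
Rime of 'ball': -all = /ɔːl/
/ɔːl/ and /ɔːl/ are the same ending sound, so the words rhyme.

Yes


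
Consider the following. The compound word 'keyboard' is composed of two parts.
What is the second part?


Split 'keyboard' into 'key' + 'board'. The second part is 'board'.

board


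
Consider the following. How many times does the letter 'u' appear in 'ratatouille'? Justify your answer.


Letter 'u' in 'ratatouille': found at position(s) 7 = 1 occurrence(s).

1


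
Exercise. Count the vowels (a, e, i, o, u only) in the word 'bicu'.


Vowels in 'bicu': i, u = 2 vowels.

2


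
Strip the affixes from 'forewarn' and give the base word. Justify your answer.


Remove prefix 'fore' from 'forewarn' to get root 'warn'.

warn


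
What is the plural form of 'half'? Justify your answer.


Apply rule: Change -f to -ves. 'half' becomes 'halves'.

halves


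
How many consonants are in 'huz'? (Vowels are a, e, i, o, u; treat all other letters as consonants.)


Consonants in 'huz': h, z = 2 consonants.

2


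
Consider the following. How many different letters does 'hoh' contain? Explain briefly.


Unique letters in 'hoh': {h, o} = 2 distinct letters.

2


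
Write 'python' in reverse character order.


Reverse 'python' character by character: 'nohtyp'.

nohtyp


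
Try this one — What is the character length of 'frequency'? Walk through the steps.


Spell out 'frequency' and number each letter: f(1), r(2), e(3), q(4), u(5), e(6), n(7), c(8), y(9). Total: 9 letters.

9


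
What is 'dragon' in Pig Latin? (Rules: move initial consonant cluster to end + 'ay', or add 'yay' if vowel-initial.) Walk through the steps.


'dragon': move consonant cluster 'dr' to end and add 'ay': 'agondray'.

agondray


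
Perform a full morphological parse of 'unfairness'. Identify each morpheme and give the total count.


Step 1: Identify prefix: 'un' (meaning: not/reverse)
Step 2: Identify root: 'fair'
Step 3: Identify suffix(es): 'ness'
Decomposition: un- (prefix: not/reverse) + fair (root) + -ness (suffix: state of)
Total morphemes: 3

3 morphemes (un- (prefix: not/reverse) + fair (root) + -ness (suffix: state of))


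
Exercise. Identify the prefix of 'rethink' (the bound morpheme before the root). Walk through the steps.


The word 'rethink' = 're' (prefix) + 'think' (root). The prefix is 're'.

re


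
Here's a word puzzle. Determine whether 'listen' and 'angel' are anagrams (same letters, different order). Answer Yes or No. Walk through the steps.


Sorted letters of 'listen': 'eilnst'
Sorted letters of 'angel': 'aegln'
They do not match.

No


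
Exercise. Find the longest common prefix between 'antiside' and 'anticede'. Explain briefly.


Compare from the start: 4 characters match: 'anti'. Mismatch at position 5: 's' vs 'c'.

anti


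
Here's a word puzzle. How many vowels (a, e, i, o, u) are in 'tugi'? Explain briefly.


Vowels in 'tugi': u, i = 2 vowels.

2


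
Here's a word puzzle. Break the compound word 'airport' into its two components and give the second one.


Split 'airport' into 'air' + 'port'. The second part is 'port'.

port


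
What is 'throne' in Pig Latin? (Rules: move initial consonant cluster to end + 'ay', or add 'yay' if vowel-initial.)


'throne': move consonant cluster 'thr' to end and add 'ay': 'onethray'.

onethray


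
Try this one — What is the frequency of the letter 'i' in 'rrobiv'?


Letter 'i' in 'rrobiv': found at position(s) 5 = 1 occurrence(s).

1


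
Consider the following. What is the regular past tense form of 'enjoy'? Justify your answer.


Apply rule: Add -ed. 'enjoy' becomes 'enjoyed'.

enjoyed


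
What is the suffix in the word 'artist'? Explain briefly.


The word 'artist' = 'art' (root) + '-ist' (suffix). The suffix is '-ist'.

ist


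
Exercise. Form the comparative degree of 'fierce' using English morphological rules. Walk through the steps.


Apply comparative formation (ends in e: add -r): 'fierce' -> 'fiercer'.

fiercer


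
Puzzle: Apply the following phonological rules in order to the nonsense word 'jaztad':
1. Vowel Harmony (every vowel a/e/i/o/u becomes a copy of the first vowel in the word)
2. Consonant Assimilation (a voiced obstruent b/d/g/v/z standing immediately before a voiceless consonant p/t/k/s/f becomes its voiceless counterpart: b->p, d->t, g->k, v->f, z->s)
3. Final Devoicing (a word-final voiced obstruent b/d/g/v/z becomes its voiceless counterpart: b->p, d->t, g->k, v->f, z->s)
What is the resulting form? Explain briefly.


Starting form: 'jaztad'
Rule 1: Vowel Harmony: all vowels already match. No change.
Rule 2: Consonant Assimilation: voiced obstruent before voiceless consonant becomes voiceless ('zt' -> 'st'). 'jaztad' -> 'jastad'
Rule 3: Final Devoicing: word-final voiced obstruent 'd' becomes voiceless 't'. 'jastad' -> 'jastat'
Final form: 'jastat'

jastat


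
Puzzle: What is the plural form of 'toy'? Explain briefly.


Apply rule: Add -s. 'toy' becomes 'toys'.

toys


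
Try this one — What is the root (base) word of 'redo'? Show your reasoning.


Remove prefix 're' from 'redo' to get root 'do'.

do


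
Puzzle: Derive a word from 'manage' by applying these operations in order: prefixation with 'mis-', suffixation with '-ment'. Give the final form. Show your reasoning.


Step 1: Add prefix 'mis-' to 'manage' = 'mismanage'
Step 2: Add suffix '-ment' to 'mismanage' = 'mismanagement'

mismanagement


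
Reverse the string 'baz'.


Reverse 'baz' character by character: 'zab'.

zab


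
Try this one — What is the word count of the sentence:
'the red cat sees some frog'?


Split into words: the | red | cat | sees | some | frog = 6 words.

6


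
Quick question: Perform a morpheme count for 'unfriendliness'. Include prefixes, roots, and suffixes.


Decomposition: un- (prefix) + friend (root) + -ly (suffix) + -ness (suffix) = 4 morpheme(s)

4 morphemes


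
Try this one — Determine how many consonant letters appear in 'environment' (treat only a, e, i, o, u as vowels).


Consonants in 'environment': n, v, r, n, m, n, t = 7 consonants.

7


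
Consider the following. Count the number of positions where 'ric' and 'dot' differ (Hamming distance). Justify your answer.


Alignment:
Position 1: 'r' vs 'd' = DIFFER
Position 2: 'i' vs 'o' = DIFFER
Position 3: 'c' vs 't' = DIFFER
Total differences: 3

3


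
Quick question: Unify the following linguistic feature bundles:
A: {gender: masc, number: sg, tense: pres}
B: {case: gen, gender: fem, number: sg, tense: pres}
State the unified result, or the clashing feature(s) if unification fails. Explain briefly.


Compare features:
case: A=_ vs B=gen -> unified: gen
gender: A=masc vs B=fem -> CLASH
number: A=sg vs B=sg -> unified: sg
tense: A=pres vs B=pres -> unified: pres
Clash detected on feature 'gender' (masc vs fem); unification fails.

CLASH on 'gender' (masc vs fem)


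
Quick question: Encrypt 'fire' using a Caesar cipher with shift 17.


Shift each letter by 17: f -> w, i -> z, r -> i, e -> v. Result: 'wziv'.

wziv


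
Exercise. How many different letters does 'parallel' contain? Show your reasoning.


Unique letters in 'parallel': {a, e, l, p, r} = 5 distinct letters.

5


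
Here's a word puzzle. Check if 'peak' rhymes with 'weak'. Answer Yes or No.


Rime (stressed vowel + following sounds) of 'peak': -eak = /iːk/
Rime of 'weak': -eak = /iːk/
/iːk/ and /iːk/ are the same ending sound, so the words rhyme.

Yes


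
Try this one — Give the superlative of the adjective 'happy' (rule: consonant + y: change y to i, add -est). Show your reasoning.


Apply superlative formation (consonant + y: change y to i, add -est): 'happy' -> 'happiest'.

happiest


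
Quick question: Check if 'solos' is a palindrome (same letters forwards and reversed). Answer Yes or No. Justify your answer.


Forward: 'solos'
Reversed: 'solos'
They are identical.

Yes


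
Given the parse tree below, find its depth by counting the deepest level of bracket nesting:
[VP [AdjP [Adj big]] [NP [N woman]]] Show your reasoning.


Count bracket nesting levels:
'[' at pos 0: depth = 1
'[' at pos 4: depth = 2
'[' at pos 10: depth = 3
'[' at pos 21: depth = 2
'[' at pos 25: depth = 3
Maximum depth reached: 3

3


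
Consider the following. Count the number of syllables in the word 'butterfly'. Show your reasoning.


Break 'butterfly' into syllables: but-ter-fly -> but | ter | fly = 3 syllables

3 syllables


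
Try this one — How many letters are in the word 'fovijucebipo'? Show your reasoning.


Spell out 'fovijucebipo' and number each letter: f(1), o(2), v(3), i(4), j(5), u(6), c(7), e(8), b(9), i(10), p(11), o(12). Total: 12 letters.

12


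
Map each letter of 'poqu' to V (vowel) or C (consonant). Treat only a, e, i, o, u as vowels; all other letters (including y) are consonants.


Letter mapping: p = C, o = V, q = C, u = V.

CVCV


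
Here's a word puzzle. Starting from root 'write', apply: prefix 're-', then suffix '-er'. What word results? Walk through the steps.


Step 1: Add prefix 're-' to 'write' = 'rewrite'
Step 2: Add suffix '-er' to 'rewrite' = 'rewriter'

rewriter


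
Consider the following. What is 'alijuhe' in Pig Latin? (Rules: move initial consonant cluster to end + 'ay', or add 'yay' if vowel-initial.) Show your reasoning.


'alijuhe' starts with a vowel, so add 'yay': 'alijuheyay'.

alijuheyay


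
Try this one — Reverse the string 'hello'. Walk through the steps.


Reverse 'hello' character by character: 'olleh'.

olleh


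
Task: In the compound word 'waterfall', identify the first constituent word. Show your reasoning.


Split 'waterfall' into 'water' + 'fall'. The first part is 'water'.

water


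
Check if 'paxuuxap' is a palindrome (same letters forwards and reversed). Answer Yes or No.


Forward: 'paxuuxap'
Reversed: 'paxuuxap'
They are identical.

Yes


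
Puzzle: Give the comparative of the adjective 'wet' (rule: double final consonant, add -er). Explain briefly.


Apply comparative formation (double final consonant, add -er): 'wet' -> 'wetter'.

wetter


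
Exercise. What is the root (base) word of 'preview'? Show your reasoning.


Remove prefix 'pre' from 'preview' to get root 'view'.

view


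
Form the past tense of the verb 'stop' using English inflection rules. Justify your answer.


Apply rule: Double final consonant and add -ed. 'stop' becomes 'stopped'.

stopped


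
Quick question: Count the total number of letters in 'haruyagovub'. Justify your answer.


Spell out 'haruyagovub' and number each letter: h(1), a(2), r(3), u(4), y(5), a(6), g(7), o(8), v(9), u(10), b(11). Total: 11 letters.

11


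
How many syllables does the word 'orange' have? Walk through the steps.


Break 'orange' into syllables: or-ange -> or | ange = 2 syllables

2 syllables


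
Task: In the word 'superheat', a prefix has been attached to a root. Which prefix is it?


The word 'superheat' = 'super' (prefix) + 'heat' (root). The prefix is 'super'.

super


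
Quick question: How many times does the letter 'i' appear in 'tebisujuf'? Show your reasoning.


Letter 'i' in 'tebisujuf': found at position(s) 4 = 1 occurrence(s).

1


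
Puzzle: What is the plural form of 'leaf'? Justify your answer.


Apply rule: Change -f to -ves. 'leaf' becomes 'leaves'.

leaves


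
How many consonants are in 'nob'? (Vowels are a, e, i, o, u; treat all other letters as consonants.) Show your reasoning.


Consonants in 'nob': n, b = 2 consonants.

2


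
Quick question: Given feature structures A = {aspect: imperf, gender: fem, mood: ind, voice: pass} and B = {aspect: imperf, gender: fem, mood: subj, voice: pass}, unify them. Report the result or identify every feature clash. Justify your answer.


Compare features:
aspect: A=imperf vs B=imperf -> unified: imperf
gender: A=fem vs B=fem -> unified: fem
mood: A=ind vs B=subj -> CLASH
voice: A=pass vs B=pass -> unified: pass
Clash detected on feature 'mood' (ind vs subj); unification fails.

CLASH on 'mood' (ind vs subj)


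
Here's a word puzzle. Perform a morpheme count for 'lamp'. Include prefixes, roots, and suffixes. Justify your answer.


Decomposition: lamp (free morpheme) = 1 morpheme(s)

1 morphemes


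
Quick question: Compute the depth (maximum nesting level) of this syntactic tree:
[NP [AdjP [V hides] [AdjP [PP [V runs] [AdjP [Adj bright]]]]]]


Count bracket nesting levels:
'[' at pos 0: depth = 1
'[' at pos 4: depth = 2
'[' at pos 10: depth = 3
'[' at pos 20: depth = 3
'[' at pos 26: depth = 4
'[' at pos 30: depth = 5
'[' at pos 39: depth = 5
'[' at pos 45: depth = 6
Maximum depth reached: 6

6


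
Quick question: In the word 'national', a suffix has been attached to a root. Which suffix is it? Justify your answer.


The word 'national' = 'nation' (root) + '-al' (suffix). The suffix is '-al'.

al


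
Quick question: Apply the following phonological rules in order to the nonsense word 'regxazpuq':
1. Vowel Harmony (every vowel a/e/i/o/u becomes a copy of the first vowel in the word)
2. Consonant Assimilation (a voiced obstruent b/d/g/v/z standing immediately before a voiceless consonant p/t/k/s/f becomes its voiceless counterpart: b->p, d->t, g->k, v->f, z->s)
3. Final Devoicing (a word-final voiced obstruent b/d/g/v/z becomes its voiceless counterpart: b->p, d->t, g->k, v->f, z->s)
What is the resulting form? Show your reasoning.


Starting form: 'regxazpuq'
Rule 1: Vowel Harmony: all vowels become 'e' (matching first vowel). 'regxazpuq' -> 'regxezpeq'
Rule 2: Consonant Assimilation: voiced obstruent before voiceless consonant becomes voiceless ('zp' -> 'sp'). 'regxezpeq' -> 'regxespeq'
Rule 3: Final Devoicing: final consonant 'q' is not one of the voiced obstruents b/d/g/v/z. No change.
Final form: 'regxespeq'

regxespeq


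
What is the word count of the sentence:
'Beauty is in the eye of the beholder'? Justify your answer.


Split into words: Beauty | is | in | the | eye | of | the | beholder = 8 words.

8


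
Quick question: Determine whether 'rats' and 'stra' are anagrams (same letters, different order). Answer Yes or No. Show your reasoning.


Sorted letters of 'rats': 'arst'
Sorted letters of 'stra': 'arst'
They match.

Yes


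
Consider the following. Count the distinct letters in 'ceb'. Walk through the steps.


Unique letters in 'ceb': {b, c, e} = 3 distinct letters.

3


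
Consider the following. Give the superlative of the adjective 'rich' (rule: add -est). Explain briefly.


Apply superlative formation (add -est): 'rich' -> 'richest'.

richest


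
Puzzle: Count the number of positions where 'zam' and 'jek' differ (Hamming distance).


Alignment:
Position 1: 'z' vs 'j' = DIFFER
Position 2: 'a' vs 'e' = DIFFER
Position 3: 'm' vs 'k' = DIFFER
Total differences: 3

3


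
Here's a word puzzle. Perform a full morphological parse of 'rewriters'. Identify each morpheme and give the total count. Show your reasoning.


Step 1: Identify prefix: 're' (meaning: again)
Step 2: Identify root: 'write'
Step 3: Identify suffix(es): 'er, s'
Decomposition: re- (prefix: again) + write (root) + -er (suffix: one who) + -s (plural)
Total morphemes: 4

4 morphemes (re- (prefix: again) + write (root) + -er (suffix: one who) + -s (plural))


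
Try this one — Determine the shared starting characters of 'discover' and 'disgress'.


Compare from the start: 3 characters match: 'dis'. Mismatch at position 4: 'c' vs 'g'.

dis


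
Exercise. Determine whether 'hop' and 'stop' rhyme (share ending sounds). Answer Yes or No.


Rime (stressed vowel + following sounds) of 'hop': -op = /ɒp/
Rime of 'stop': -op = /ɒp/
/ɒp/ and /ɒp/ are the same ending sound, so the words rhyme.

Yes


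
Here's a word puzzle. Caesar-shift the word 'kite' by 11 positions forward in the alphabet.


Shift each letter by 11: k -> v, i -> t, t -> e, e -> p. Result: 'vtep'.

vtep


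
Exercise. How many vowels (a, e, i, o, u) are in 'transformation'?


Vowels in 'transformation': a, o, a, i, o = 5 vowels.

5


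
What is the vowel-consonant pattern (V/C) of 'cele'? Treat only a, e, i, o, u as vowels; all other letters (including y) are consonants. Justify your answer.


Letter mapping: c = C, e = V, l = C, e = V.

CVCV


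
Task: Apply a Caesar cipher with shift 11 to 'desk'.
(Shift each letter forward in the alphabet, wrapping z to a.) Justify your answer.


Shift each letter by 11: d -> o, e -> p, s -> d, k -> v. Result: 'opdv'.

opdv


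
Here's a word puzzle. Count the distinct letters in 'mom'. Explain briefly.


Unique letters in 'mom': {m, o} = 2 distinct letters.

2


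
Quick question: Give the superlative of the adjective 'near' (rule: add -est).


Apply superlative formation (add -est): 'near' -> 'nearest'.

nearest
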